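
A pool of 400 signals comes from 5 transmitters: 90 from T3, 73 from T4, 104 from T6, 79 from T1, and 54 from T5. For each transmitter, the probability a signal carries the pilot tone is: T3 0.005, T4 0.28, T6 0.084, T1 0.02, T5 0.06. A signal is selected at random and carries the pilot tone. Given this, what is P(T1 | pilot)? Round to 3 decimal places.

0.046

By Bayes' rule, posterior ∝ prior × likelihood:
  T3: 0.225 × 0.005 = 0.001125
  T4: 0.1825 × 0.28 = 0.0511
  T6: 0.26 × 0.084 = 0.02184
  T1: 0.1975 × 0.02 = 0.00395
  T5: 0.135 × 0.06 = 0.0081
Sum = 0.086115.
P(T1 | evidence) = 0.00395 / 0.086115 ≈ 0.046.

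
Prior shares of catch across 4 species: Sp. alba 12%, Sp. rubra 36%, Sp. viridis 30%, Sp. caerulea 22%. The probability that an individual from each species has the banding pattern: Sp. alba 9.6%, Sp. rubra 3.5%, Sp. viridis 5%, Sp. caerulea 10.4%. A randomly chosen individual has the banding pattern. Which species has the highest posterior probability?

Sp. caerulea

Prior × likelihood for each hypothesis:
  Sp. alba: 0.12 × 0.096 = 0.01152
  Sp. rubra: 0.36 × 0.035 = 0.0126
  Sp. viridis: 0.3 × 0.05 = 0.015
  Sp. caerulea: 0.22 × 0.104 = 0.02288
Sum = 0.062.
Largest term belongs to Sp. caerulea, so Sp. caerulea is most probable.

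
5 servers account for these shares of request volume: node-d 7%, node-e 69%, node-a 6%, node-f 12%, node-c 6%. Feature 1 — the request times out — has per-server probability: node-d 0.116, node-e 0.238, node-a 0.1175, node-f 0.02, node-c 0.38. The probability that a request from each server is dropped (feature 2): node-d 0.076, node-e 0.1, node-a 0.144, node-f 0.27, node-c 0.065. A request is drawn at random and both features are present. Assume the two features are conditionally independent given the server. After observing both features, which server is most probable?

node-e

By Bayes' rule, posterior ∝ prior × likelihood:
  node-d: 0.07 × 0.116 × 0.076 = 0.00061712
  node-e: 0.69 × 0.238 × 0.1 = 0.016422
  node-a: 0.06 × 0.1175 × 0.144 = 0.0010152
  node-f: 0.12 × 0.02 × 0.27 = 0.000648
  node-c: 0.06 × 0.38 × 0.065 = 0.001482
Normalizing constant = 0.02018432.
Largest term belongs to node-e, so node-e is most probable.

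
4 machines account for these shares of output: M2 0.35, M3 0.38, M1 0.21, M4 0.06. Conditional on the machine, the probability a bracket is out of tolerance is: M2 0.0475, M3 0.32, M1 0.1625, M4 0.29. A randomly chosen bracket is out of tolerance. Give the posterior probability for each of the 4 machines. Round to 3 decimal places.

Unnormalized posteriors (prior × likelihood):
  M2: 0.35 × 0.0475 = 0.016625
  M3: 0.38 × 0.32 = 0.1216
  M1: 0.21 × 0.1625 = 0.034125
  M4: 0.06 × 0.29 = 0.0174
Sum = 0.18975.
P(M2 | oversize) = 0.016625/0.18975 ≈ 0.088
P(M3 | oversize) = 0.1216/0.18975 ≈ 0.641
P(M1 | oversize) = 0.034125/0.18975 ≈ 0.180
P(M4 | oversize) = 0.0174/0.18975 ≈ 0.092
(Check: 0.088+0.641+0.180+0.092 = 1.001.)

M2 0.088, M3 0.641, M1 0.180, M4 0.092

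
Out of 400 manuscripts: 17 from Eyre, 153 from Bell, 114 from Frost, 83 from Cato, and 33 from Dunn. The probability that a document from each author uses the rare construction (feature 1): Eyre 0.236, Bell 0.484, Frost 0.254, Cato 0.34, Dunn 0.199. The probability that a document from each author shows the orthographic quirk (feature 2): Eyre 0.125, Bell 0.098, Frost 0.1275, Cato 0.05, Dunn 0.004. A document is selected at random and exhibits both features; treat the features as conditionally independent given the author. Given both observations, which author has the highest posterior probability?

Bell

By Bayes' rule, posterior ∝ prior × likelihood:
  Eyre: 0.0425 × 0.236 × 0.125 = 0.00125375
  Bell: 0.3825 × 0.484 × 0.098 = 0.01814274
  Frost: 0.285 × 0.254 × 0.1275 = 0.009229725
  Cato: 0.2075 × 0.34 × 0.05 = 0.0035275
  Dunn: 0.0825 × 0.199 × 0.004 = 0.00006567
Total = 0.032219385.
Largest term belongs to Bell, so Bell is most probable.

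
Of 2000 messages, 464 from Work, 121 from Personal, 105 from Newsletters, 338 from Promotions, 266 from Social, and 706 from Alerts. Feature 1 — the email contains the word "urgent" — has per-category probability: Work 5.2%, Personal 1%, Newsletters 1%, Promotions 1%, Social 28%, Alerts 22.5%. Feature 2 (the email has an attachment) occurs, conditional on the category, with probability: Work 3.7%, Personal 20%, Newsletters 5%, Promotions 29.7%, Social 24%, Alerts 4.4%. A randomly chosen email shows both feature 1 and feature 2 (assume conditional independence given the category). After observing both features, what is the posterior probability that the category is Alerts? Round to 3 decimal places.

By Bayes' rule, posterior ∝ prior × likelihood:
  Work: 0.232 × 0.052 × 0.037 = 0.000446368
  Personal: 0.0605 × 0.01 × 0.2 = 0.000121
  Newsletters: 0.0525 × 0.01 × 0.05 = 0.00002625
  Promotions: 0.169 × 0.01 × 0.297 = 0.00050193
  Social: 0.133 × 0.28 × 0.24 = 0.0089376
  Alerts: 0.353 × 0.225 × 0.044 = 0.0034947
Normalizing constant = 0.013527848.
P(Alerts | evidence) = 0.0034947 / 0.013527848 ≈ 0.258.

0.258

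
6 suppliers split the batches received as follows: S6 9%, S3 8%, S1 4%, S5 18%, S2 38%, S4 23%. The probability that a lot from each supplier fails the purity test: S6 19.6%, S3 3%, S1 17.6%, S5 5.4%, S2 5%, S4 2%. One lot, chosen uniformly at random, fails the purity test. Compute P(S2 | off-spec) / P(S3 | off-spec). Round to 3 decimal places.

7.917

By Bayes' rule, posterior ∝ prior × likelihood:
  S6: 0.09 × 0.196 = 0.01764
  S3: 0.08 × 0.03 = 0.0024
  S1: 0.04 × 0.176 = 0.00704
  S5: 0.18 × 0.054 = 0.00972
  S2: 0.38 × 0.05 = 0.019
  S4: 0.23 × 0.02 = 0.0046
Total = 0.0604.
The ratio is 0.019 / 0.0024 (the normalizer cancels) = 7.917.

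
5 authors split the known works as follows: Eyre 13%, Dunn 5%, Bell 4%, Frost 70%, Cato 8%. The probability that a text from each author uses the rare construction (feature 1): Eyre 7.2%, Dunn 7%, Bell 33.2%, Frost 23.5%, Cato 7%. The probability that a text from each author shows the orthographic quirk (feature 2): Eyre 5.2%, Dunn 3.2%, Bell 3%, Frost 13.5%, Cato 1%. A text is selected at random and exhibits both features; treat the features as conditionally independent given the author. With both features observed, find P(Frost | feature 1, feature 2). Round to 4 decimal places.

0.9547

Compute prior × likelihood for every hypothesis:
  Eyre: 0.13 × 0.072 × 0.052 = 0.00048672
  Dunn: 0.05 × 0.07 × 0.032 = 0.000112
  Bell: 0.04 × 0.332 × 0.03 = 0.0003984
  Frost: 0.7 × 0.235 × 0.135 = 0.0222075
  Cato: 0.08 × 0.07 × 0.01 = 0.000056
Total = 0.02326062.
P(Frost | evidence) = 0.0222075 / 0.02326062 ≈ 0.9547.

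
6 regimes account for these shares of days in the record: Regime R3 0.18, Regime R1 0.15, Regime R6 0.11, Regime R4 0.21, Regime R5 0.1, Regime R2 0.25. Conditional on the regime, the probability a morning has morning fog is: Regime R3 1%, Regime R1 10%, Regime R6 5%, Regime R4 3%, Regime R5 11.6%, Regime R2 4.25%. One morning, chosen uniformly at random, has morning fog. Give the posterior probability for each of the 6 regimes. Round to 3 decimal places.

Regime R3 0.035, Regime R1 0.295, Regime R6 0.108, Regime R4 0.124, Regime R5 0.228, Regime R2 0.209

Compute prior × likelihood for every hypothesis:
  Regime R3: 0.18 × 0.01 = 0.0018
  Regime R1: 0.15 × 0.1 = 0.015
  Regime R6: 0.11 × 0.05 = 0.0055
  Regime R4: 0.21 × 0.03 = 0.0063
  Regime R5: 0.1 × 0.116 = 0.0116
  Regime R2: 0.25 × 0.0425 = 0.010625
Sum = 0.050825.
P(Regime R3 | fog) = 0.0018/0.050825 ≈ 0.035
P(Regime R1 | fog) = 0.015/0.050825 ≈ 0.295
P(Regime R6 | fog) = 0.0055/0.050825 ≈ 0.108
P(Regime R4 | fog) = 0.0063/0.050825 ≈ 0.124
P(Regime R5 | fog) = 0.0116/0.050825 ≈ 0.228
P(Regime R2 | fog) = 0.010625/0.050825 ≈ 0.209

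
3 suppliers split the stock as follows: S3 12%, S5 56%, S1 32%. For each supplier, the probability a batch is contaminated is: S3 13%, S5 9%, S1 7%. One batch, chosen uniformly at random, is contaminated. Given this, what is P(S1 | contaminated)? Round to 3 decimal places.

Prior × likelihood for each hypothesis:
  S3: 0.12 × 0.13 = 0.0156
  S5: 0.56 × 0.09 = 0.0504
  S1: 0.32 × 0.07 = 0.0224
Sum = 0.0884.
P(S1 | evidence) = 0.0224 / 0.0884 ≈ 0.253.

0.253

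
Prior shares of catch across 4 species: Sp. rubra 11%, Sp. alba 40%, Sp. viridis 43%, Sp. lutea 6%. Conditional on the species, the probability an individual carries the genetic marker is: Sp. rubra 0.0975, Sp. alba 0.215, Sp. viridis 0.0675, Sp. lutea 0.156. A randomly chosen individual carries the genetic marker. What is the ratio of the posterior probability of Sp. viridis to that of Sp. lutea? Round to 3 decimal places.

3.101

Compute prior × likelihood for every hypothesis:
  Sp. rubra: 0.11 × 0.0975 = 0.010725
  Sp. alba: 0.4 × 0.215 = 0.086
  Sp. viridis: 0.43 × 0.0675 = 0.029025
  Sp. lutea: 0.06 × 0.156 = 0.00936
Sum = 0.13511.
The ratio is 0.029025 / 0.00936 (the normalizer cancels) = 3.101.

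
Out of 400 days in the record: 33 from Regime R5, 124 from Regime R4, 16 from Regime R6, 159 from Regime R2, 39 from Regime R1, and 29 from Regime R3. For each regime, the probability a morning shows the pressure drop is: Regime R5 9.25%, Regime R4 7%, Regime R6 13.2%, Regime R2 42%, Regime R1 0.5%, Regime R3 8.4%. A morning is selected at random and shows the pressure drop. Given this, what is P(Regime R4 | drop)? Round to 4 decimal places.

0.1043

By Bayes' rule, posterior ∝ prior × likelihood:
  Regime R5: 0.0825 × 0.0925 = 0.00763125
  Regime R4: 0.31 × 0.07 = 0.0217
  Regime R6: 0.04 × 0.132 = 0.00528
  Regime R2: 0.3975 × 0.42 = 0.16695
  Regime R1: 0.0975 × 0.005 = 0.0004875
  Regime R3: 0.0725 × 0.084 = 0.00609
Normalizing constant = 0.20813875.
P(Regime R4 | evidence) = 0.0217 / 0.20813875 ≈ 0.1043.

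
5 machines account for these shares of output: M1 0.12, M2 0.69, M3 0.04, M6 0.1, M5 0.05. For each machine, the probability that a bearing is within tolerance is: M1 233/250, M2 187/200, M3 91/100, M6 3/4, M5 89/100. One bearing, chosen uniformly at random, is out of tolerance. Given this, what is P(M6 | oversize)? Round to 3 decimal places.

0.287

Taking complements, P(oversize | each) = M1 0.068, M2 0.065, M3 0.09, M6 0.25, M5 0.11.
Compute prior × likelihood for every hypothesis:
  M1: 0.12 × 0.068 = 0.00816
  M2: 0.69 × 0.065 = 0.04485
  M3: 0.04 × 0.09 = 0.0036
  M6: 0.1 × 0.25 = 0.025
  M5: 0.05 × 0.11 = 0.0055
Total = 0.08711.
P(M6 | evidence) = 0.025 / 0.08711 ≈ 0.287.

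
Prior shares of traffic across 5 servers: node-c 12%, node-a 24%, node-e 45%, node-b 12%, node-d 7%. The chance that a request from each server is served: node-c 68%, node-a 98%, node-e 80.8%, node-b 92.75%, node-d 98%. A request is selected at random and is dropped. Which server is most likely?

Taking complements, P(dropped | each) = node-c 0.32, node-a 0.02, node-e 0.192, node-b 0.0725, node-d 0.02.
By Bayes' rule, posterior ∝ prior × likelihood:
  node-c: 0.12 × 0.32 = 0.0384
  node-a: 0.24 × 0.02 = 0.0048
  node-e: 0.45 × 0.192 = 0.0864
  node-b: 0.12 × 0.0725 = 0.0087
  node-d: 0.07 × 0.02 = 0.0014
Normalizing constant = 0.1397.
Largest term belongs to node-e, so node-e is most probable.

node-e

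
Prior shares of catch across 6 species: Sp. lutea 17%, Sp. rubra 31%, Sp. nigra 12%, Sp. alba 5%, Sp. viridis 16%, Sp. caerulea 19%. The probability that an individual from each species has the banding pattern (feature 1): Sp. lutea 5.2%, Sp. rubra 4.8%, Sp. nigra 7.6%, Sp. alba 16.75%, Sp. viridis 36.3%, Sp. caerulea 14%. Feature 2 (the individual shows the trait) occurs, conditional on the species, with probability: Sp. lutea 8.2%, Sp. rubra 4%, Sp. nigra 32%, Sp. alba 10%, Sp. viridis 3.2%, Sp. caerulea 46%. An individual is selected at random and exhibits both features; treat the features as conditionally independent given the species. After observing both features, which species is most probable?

Prior × likelihood for each hypothesis:
  Sp. lutea: 0.17 × 0.052 × 0.082 = 0.00072488
  Sp. rubra: 0.31 × 0.048 × 0.04 = 0.0005952
  Sp. nigra: 0.12 × 0.076 × 0.32 = 0.0029184
  Sp. alba: 0.05 × 0.1675 × 0.1 = 0.0008375
  Sp. viridis: 0.16 × 0.363 × 0.032 = 0.00185856
  Sp. caerulea: 0.19 × 0.14 × 0.46 = 0.012236
Sum = 0.01917054.
Largest term belongs to Sp. caerulea, so Sp. caerulea is most probable.

Sp. caerulea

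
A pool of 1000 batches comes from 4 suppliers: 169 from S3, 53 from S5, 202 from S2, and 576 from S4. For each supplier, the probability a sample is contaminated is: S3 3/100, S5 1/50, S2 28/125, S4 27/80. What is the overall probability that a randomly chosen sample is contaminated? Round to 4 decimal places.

Prior × likelihood for each hypothesis:
  S3: 0.169 × 0.03 = 0.00507
  S5: 0.053 × 0.02 = 0.00106
  S2: 0.202 × 0.224 = 0.045248
  S4: 0.576 × 0.3375 = 0.1944
P(contaminated) = 0.00507 + 0.00106 + 0.045248 + 0.1944 = 0.245778 → 0.2458.

0.2458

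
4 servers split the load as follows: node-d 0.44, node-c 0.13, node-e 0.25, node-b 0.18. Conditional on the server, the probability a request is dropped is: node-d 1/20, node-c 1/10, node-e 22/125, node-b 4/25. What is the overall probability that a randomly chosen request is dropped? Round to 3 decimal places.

Unnormalized posteriors (prior × likelihood):
  node-d: 0.44 × 0.05 = 0.022
  node-c: 0.13 × 0.1 = 0.013
  node-e: 0.25 × 0.176 = 0.044
  node-b: 0.18 × 0.16 = 0.0288
P(dropped) = 0.022 + 0.013 + 0.044 + 0.0288 = 0.1078 → 0.108.

0.108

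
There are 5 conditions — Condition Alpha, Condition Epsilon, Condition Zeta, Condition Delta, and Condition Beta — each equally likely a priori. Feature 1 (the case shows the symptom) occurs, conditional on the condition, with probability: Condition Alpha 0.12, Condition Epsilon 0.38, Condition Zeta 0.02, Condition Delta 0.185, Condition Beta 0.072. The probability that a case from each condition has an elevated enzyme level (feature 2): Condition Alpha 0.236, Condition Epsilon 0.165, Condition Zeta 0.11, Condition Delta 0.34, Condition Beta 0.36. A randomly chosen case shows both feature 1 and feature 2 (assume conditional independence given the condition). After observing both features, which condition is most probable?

Since the prior is uniform, the posterior is proportional to the likelihood:
  Condition Alpha: 0.12 × 0.236 = 0.02832
  Condition Epsilon: 0.38 × 0.165 = 0.0627
  Condition Zeta: 0.02 × 0.11 = 0.0022
  Condition Delta: 0.185 × 0.34 = 0.0629
  Condition Beta: 0.072 × 0.36 = 0.02592
Total = 0.18204.
Largest term belongs to Condition Delta, so Condition Delta is most probable.

Condition Delta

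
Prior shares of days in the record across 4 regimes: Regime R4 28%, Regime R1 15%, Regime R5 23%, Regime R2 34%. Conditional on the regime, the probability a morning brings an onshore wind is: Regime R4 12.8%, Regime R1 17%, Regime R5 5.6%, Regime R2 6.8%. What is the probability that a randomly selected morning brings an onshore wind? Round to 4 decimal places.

By Bayes' rule, posterior ∝ prior × likelihood:
  Regime R4: 0.28 × 0.128 = 0.03584
  Regime R1: 0.15 × 0.17 = 0.0255
  Regime R5: 0.23 × 0.056 = 0.01288
  Regime R2: 0.34 × 0.068 = 0.02312
P(onshore) = 0.03584 + 0.0255 + 0.01288 + 0.02312 = 0.09734 → 0.0973.

0.0973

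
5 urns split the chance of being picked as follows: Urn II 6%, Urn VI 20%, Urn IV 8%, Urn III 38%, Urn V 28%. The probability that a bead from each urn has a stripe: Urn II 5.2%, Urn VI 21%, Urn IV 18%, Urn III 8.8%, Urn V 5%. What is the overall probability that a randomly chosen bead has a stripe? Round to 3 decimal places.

By Bayes' rule, posterior ∝ prior × likelihood:
  Urn II: 0.06 × 0.052 = 0.00312
  Urn VI: 0.2 × 0.21 = 0.042
  Urn IV: 0.08 × 0.18 = 0.0144
  Urn III: 0.38 × 0.088 = 0.03344
  Urn V: 0.28 × 0.05 = 0.014
P(striped) = 0.00312 + 0.042 + 0.0144 + 0.03344 + 0.014 = 0.10696 → 0.107.

0.107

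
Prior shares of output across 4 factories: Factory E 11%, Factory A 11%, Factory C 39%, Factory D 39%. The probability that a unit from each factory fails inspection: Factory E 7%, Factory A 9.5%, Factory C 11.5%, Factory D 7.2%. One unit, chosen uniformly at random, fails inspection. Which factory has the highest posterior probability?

By Bayes' rule, posterior ∝ prior × likelihood:
  Factory E: 0.11 × 0.07 = 0.0077
  Factory A: 0.11 × 0.095 = 0.01045
  Factory C: 0.39 × 0.115 = 0.04485
  Factory D: 0.39 × 0.072 = 0.02808
Normalizing constant = 0.09108.
Largest term belongs to Factory C, so Factory C is most probable.

Factory C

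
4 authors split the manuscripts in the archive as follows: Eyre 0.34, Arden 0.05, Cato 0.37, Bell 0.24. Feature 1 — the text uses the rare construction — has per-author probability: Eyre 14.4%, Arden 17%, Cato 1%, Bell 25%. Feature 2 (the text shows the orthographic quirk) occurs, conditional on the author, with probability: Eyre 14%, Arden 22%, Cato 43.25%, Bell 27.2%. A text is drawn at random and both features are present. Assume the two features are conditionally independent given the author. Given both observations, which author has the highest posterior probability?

Compute prior × likelihood for every hypothesis:
  Eyre: 0.34 × 0.144 × 0.14 = 0.0068544
  Arden: 0.05 × 0.17 × 0.22 = 0.00187
  Cato: 0.37 × 0.01 × 0.4325 = 0.00160025
  Bell: 0.24 × 0.25 × 0.272 = 0.01632
Sum = 0.02664465.
Largest term belongs to Bell, so Bell is most probable.

Bell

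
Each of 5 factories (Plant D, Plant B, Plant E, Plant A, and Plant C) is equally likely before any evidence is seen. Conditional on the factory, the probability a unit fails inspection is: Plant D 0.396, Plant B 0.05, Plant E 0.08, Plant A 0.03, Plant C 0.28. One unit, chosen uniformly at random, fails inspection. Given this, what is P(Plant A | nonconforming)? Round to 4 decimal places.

Since the prior is uniform, the posterior is proportional to the likelihood:
  Plant D: 0.396
  Plant B: 0.05
  Plant E: 0.08
  Plant A: 0.03
  Plant C: 0.28
Sum = 0.836.
P(Plant A | evidence) = 0.03 / 0.836 ≈ 0.0359.

0.0359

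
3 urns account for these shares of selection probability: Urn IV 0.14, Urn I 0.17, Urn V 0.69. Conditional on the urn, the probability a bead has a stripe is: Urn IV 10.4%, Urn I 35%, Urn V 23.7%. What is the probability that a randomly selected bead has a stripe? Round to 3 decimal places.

Prior × likelihood for each hypothesis:
  Urn IV: 0.14 × 0.104 = 0.01456
  Urn I: 0.17 × 0.35 = 0.0595
  Urn V: 0.69 × 0.237 = 0.16353
P(striped) = 0.01456 + 0.0595 + 0.16353 = 0.23759 → 0.238.

0.238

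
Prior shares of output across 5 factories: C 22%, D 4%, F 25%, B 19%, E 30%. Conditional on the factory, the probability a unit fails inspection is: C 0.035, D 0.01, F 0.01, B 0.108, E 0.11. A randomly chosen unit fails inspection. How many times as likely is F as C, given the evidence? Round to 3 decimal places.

0.325

Unnormalized posteriors (prior × likelihood):
  C: 0.22 × 0.035 = 0.0077
  D: 0.04 × 0.01 = 0.0004
  F: 0.25 × 0.01 = 0.0025
  B: 0.19 × 0.108 = 0.02052
  E: 0.3 × 0.11 = 0.033
Sum = 0.06412.
The ratio is 0.0025 / 0.0077 (the normalizer cancels) = 0.325.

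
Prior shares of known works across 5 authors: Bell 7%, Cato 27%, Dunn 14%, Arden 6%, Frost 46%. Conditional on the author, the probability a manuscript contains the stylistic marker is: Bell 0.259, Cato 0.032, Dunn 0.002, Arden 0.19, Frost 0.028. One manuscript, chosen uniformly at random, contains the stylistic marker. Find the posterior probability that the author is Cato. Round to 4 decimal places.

Prior × likelihood for each hypothesis:
  Bell: 0.07 × 0.259 = 0.01813
  Cato: 0.27 × 0.032 = 0.00864
  Dunn: 0.14 × 0.002 = 0.00028
  Arden: 0.06 × 0.19 = 0.0114
  Frost: 0.46 × 0.028 = 0.01288
Sum = 0.05133.
P(Cato | evidence) = 0.00864 / 0.05133 ≈ 0.1683.

0.1683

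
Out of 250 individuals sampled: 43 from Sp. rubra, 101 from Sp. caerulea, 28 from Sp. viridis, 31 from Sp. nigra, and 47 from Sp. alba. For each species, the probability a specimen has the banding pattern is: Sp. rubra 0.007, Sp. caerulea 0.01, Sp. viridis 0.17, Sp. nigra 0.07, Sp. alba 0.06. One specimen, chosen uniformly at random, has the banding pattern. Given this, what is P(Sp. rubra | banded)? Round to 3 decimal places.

By Bayes' rule, posterior ∝ prior × likelihood:
  Sp. rubra: 0.172 × 0.007 = 0.001204
  Sp. caerulea: 0.404 × 0.01 = 0.00404
  Sp. viridis: 0.112 × 0.17 = 0.01904
  Sp. nigra: 0.124 × 0.07 = 0.00868
  Sp. alba: 0.188 × 0.06 = 0.01128
Total = 0.044244.
P(Sp. rubra | evidence) = 0.001204 / 0.044244 ≈ 0.027.

0.027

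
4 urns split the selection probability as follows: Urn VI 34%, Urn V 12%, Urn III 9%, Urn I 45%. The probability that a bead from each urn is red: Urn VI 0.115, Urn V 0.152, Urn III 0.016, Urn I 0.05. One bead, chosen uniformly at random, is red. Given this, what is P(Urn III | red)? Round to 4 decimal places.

0.0177

Compute prior × likelihood for every hypothesis:
  Urn VI: 0.34 × 0.115 = 0.0391
  Urn V: 0.12 × 0.152 = 0.01824
  Urn III: 0.09 × 0.016 = 0.00144
  Urn I: 0.45 × 0.05 = 0.0225
Sum = 0.08128.
P(Urn III | evidence) = 0.00144 / 0.08128 ≈ 0.0177.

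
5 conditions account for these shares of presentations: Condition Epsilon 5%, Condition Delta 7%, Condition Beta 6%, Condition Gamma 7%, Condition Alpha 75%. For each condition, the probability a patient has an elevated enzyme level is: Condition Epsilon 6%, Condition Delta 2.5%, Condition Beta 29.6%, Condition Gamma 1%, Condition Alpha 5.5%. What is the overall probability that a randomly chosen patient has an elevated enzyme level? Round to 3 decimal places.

Compute prior × likelihood for every hypothesis:
  Condition Epsilon: 0.05 × 0.06 = 0.003
  Condition Delta: 0.07 × 0.025 = 0.00175
  Condition Beta: 0.06 × 0.296 = 0.01776
  Condition Gamma: 0.07 × 0.01 = 0.0007
  Condition Alpha: 0.75 × 0.055 = 0.04125
P(elevated) = 0.003 + 0.00175 + 0.01776 + 0.0007 + 0.04125 = 0.06446 → 0.064.

0.064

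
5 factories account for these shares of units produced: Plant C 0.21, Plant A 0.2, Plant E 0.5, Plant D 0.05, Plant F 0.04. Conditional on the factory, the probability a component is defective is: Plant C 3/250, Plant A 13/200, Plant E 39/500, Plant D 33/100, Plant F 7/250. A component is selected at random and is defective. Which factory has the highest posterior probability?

Plant E

Prior × likelihood for each hypothesis:
  Plant C: 0.21 × 0.012 = 0.00252
  Plant A: 0.2 × 0.065 = 0.013
  Plant E: 0.5 × 0.078 = 0.039
  Plant D: 0.05 × 0.33 = 0.0165
  Plant F: 0.04 × 0.028 = 0.00112
Total = 0.07214.
Largest term belongs to Plant E, so Plant E is most probable.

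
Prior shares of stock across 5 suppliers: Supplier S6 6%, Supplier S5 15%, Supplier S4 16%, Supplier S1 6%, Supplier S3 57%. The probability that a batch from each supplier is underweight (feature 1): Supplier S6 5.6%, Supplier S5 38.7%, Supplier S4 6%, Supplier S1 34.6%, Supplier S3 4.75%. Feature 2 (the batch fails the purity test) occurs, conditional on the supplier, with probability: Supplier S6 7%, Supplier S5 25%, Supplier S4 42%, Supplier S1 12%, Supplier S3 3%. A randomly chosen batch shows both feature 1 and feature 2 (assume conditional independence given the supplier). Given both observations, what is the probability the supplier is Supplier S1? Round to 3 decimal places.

Prior × likelihood for each hypothesis:
  Supplier S6: 0.06 × 0.056 × 0.07 = 0.0002352
  Supplier S5: 0.15 × 0.387 × 0.25 = 0.0145125
  Supplier S4: 0.16 × 0.06 × 0.42 = 0.004032
  Supplier S1: 0.06 × 0.346 × 0.12 = 0.0024912
  Supplier S3: 0.57 × 0.0475 × 0.03 = 0.00081225
Sum = 0.02208315.
P(Supplier S1 | evidence) = 0.0024912 / 0.02208315 ≈ 0.113.

0.113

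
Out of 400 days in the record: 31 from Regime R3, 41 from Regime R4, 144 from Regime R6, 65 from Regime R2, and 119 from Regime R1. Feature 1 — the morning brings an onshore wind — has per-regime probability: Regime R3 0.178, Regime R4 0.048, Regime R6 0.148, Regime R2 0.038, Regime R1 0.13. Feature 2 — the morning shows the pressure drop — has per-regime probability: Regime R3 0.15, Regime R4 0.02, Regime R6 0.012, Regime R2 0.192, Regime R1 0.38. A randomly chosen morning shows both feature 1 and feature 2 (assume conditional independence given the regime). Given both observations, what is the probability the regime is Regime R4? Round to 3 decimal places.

0.005

Unnormalized posteriors (prior × likelihood):
  Regime R3: 0.0775 × 0.178 × 0.15 = 0.00206925
  Regime R4: 0.1025 × 0.048 × 0.02 = 0.0000984
  Regime R6: 0.36 × 0.148 × 0.012 = 0.00063936
  Regime R2: 0.1625 × 0.038 × 0.192 = 0.0011856
  Regime R1: 0.2975 × 0.13 × 0.38 = 0.0146965
Sum = 0.01868911.
P(Regime R4 | evidence) = 0.0000984 / 0.01868911 ≈ 0.005.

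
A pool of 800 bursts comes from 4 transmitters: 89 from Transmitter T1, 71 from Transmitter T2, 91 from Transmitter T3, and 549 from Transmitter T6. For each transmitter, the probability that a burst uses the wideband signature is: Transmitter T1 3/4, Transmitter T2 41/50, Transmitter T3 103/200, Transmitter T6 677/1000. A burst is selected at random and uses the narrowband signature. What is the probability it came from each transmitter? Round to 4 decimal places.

Taking complements, P(narrowband | each) = Transmitter T1 0.25, Transmitter T2 0.18, Transmitter T3 0.485, Transmitter T6 0.323.
Compute prior × likelihood for every hypothesis:
  Transmitter T1: 0.11125 × 0.25 = 0.0278125
  Transmitter T2: 0.08875 × 0.18 = 0.015975
  Transmitter T3: 0.11375 × 0.485 = 0.05516875
  Transmitter T6: 0.68625 × 0.323 = 0.22165875
Normalizing constant = 0.320615.
P(Transmitter T1 | narrowband) = 0.0278125/0.320615 ≈ 0.0867
P(Transmitter T2 | narrowband) = 0.015975/0.320615 ≈ 0.0498
P(Transmitter T3 | narrowband) = 0.05516875/0.320615 ≈ 0.1721
P(Transmitter T6 | narrowband) = 0.22165875/0.320615 ≈ 0.6914

Transmitter T1 0.0867, Transmitter T2 0.0498, Transmitter T3 0.1721, Transmitter T6 0.6914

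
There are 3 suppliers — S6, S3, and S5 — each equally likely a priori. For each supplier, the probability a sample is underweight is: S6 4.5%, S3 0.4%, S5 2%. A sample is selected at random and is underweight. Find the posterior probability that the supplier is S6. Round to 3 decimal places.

Since the prior is uniform, the posterior is proportional to the likelihood:
  S6: 0.045
  S3: 0.004
  S5: 0.02
Normalizing constant = 0.069.
P(S6 | evidence) = 0.045 / 0.069 ≈ 0.652.

0.652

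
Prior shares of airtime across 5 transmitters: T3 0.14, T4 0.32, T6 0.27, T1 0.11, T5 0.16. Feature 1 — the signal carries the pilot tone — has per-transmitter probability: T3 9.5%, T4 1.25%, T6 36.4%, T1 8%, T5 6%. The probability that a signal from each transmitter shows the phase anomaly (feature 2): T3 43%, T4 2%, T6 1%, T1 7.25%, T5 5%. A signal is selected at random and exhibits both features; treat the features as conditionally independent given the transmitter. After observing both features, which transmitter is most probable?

By Bayes' rule, posterior ∝ prior × likelihood:
  T3: 0.14 × 0.095 × 0.43 = 0.005719
  T4: 0.32 × 0.0125 × 0.02 = 0.00008
  T6: 0.27 × 0.364 × 0.01 = 0.0009828
  T1: 0.11 × 0.08 × 0.0725 = 0.000638
  T5: 0.16 × 0.06 × 0.05 = 0.00048
Normalizing constant = 0.0078998.
Largest term belongs to T3, so T3 is most probable.

T3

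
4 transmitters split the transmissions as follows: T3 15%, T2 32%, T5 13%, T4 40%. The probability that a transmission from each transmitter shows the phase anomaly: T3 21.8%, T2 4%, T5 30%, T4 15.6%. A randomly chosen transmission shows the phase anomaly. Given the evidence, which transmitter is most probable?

Unnormalized posteriors (prior × likelihood):
  T3: 0.15 × 0.218 = 0.0327
  T2: 0.32 × 0.04 = 0.0128
  T5: 0.13 × 0.3 = 0.039
  T4: 0.4 × 0.156 = 0.0624
Total = 0.1469.
Largest term belongs to T4, so T4 is most probable.

T4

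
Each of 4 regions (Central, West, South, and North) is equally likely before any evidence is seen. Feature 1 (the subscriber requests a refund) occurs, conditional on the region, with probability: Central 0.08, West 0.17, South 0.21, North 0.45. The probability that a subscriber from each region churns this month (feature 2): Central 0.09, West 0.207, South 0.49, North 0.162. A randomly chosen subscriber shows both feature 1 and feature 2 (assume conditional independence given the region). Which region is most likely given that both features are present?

South

With a uniform prior (1/4 each), posterior ∝ likelihood:
  Central: 0.08 × 0.09 = 0.0072
  West: 0.17 × 0.207 = 0.03519
  South: 0.21 × 0.49 = 0.1029
  North: 0.45 × 0.162 = 0.0729
Total = 0.21819.
Largest term belongs to South, so South is most probable.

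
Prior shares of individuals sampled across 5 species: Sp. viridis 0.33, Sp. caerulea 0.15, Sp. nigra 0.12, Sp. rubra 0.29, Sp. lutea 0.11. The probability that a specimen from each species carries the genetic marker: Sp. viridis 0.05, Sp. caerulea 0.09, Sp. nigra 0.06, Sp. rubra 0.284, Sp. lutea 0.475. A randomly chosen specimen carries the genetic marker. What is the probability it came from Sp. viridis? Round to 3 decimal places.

0.096

Prior × likelihood for each hypothesis:
  Sp. viridis: 0.33 × 0.05 = 0.0165
  Sp. caerulea: 0.15 × 0.09 = 0.0135
  Sp. nigra: 0.12 × 0.06 = 0.0072
  Sp. rubra: 0.29 × 0.284 = 0.08236
  Sp. lutea: 0.11 × 0.475 = 0.05225
Total = 0.17181.
P(Sp. viridis | evidence) = 0.0165 / 0.17181 ≈ 0.096.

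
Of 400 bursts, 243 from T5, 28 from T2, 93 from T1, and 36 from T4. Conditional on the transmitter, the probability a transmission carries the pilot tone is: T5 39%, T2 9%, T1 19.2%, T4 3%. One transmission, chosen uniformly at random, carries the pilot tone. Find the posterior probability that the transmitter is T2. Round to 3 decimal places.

0.022

Compute prior × likelihood for every hypothesis:
  T5: 0.6075 × 0.39 = 0.236925
  T2: 0.07 × 0.09 = 0.0063
  T1: 0.2325 × 0.192 = 0.04464
  T4: 0.09 × 0.03 = 0.0027
Sum = 0.290565.
P(T2 | evidence) = 0.0063 / 0.290565 ≈ 0.022.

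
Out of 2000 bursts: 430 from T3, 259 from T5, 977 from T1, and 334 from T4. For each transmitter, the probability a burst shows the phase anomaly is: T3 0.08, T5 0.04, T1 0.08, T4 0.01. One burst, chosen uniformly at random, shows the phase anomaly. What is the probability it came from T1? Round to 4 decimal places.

0.6190

By Bayes' rule, posterior ∝ prior × likelihood:
  T3: 0.215 × 0.08 = 0.0172
  T5: 0.1295 × 0.04 = 0.00518
  T1: 0.4885 × 0.08 = 0.03908
  T4: 0.167 × 0.01 = 0.00167
Normalizing constant = 0.06313.
P(T1 | evidence) = 0.03908 / 0.06313 ≈ 0.6190.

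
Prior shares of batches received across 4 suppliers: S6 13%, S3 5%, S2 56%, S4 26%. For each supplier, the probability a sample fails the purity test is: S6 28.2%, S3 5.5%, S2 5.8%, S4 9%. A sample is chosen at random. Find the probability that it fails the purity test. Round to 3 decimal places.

0.095

Prior × likelihood for each hypothesis:
  S6: 0.13 × 0.282 = 0.03666
  S3: 0.05 × 0.055 = 0.00275
  S2: 0.56 × 0.058 = 0.03248
  S4: 0.26 × 0.09 = 0.0234
P(off-spec) = 0.03666 + 0.00275 + 0.03248 + 0.0234 = 0.09529 → 0.095.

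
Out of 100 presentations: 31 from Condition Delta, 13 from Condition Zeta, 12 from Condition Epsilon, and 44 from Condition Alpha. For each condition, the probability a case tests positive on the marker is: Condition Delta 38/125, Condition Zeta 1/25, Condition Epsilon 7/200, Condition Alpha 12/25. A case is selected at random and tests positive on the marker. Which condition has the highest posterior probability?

Condition Alpha

Unnormalized posteriors (prior × likelihood):
  Condition Delta: 0.31 × 0.304 = 0.09424
  Condition Zeta: 0.13 × 0.04 = 0.0052
  Condition Epsilon: 0.12 × 0.035 = 0.0042
  Condition Alpha: 0.44 × 0.48 = 0.2112
Normalizing constant = 0.31484.
Largest term belongs to Condition Alpha, so Condition Alpha is most probable.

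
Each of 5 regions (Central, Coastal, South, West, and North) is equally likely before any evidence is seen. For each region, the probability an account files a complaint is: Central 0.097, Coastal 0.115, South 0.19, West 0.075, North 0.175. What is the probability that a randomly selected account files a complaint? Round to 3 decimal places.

0.130

With a uniform prior (1/5 each), posterior ∝ likelihood:
  Central: 0.097
  Coastal: 0.115
  South: 0.19
  West: 0.075
  North: 0.175
P(complaint) = (1/5) × (0.097 + 0.115 + 0.19 + 0.075 + 0.175) = 0.652/5 ≈ 0.130.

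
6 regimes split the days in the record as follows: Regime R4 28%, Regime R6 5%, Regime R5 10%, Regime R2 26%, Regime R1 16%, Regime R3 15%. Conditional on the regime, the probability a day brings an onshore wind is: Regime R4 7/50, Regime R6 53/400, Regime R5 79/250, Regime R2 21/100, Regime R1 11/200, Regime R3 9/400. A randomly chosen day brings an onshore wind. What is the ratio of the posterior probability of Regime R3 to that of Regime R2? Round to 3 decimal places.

Prior × likelihood for each hypothesis:
  Regime R4: 0.28 × 0.14 = 0.0392
  Regime R6: 0.05 × 0.1325 = 0.006625
  Regime R5: 0.1 × 0.316 = 0.0316
  Regime R2: 0.26 × 0.21 = 0.0546
  Regime R1: 0.16 × 0.055 = 0.0088
  Regime R3: 0.15 × 0.0225 = 0.003375
Normalizing constant = 0.1442.
The ratio is 0.003375 / 0.0546 (the normalizer cancels) = 0.062.

0.062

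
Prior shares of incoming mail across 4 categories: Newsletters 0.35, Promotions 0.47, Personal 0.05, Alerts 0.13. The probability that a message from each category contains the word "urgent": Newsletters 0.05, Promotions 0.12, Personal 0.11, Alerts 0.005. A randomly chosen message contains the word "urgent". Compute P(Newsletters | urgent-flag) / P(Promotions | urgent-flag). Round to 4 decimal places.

Compute prior × likelihood for every hypothesis:
  Newsletters: 0.35 × 0.05 = 0.0175
  Promotions: 0.47 × 0.12 = 0.0564
  Personal: 0.05 × 0.11 = 0.0055
  Alerts: 0.13 × 0.005 = 0.00065
Total = 0.08005.
The ratio is 0.0175 / 0.0564 (the normalizer cancels) = 0.3103.

0.3103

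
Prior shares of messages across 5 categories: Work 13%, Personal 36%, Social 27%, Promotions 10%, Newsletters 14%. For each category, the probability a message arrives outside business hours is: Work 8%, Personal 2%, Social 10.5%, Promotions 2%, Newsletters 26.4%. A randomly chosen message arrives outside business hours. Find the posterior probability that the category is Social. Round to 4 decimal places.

Prior × likelihood for each hypothesis:
  Work: 0.13 × 0.08 = 0.0104
  Personal: 0.36 × 0.02 = 0.0072
  Social: 0.27 × 0.105 = 0.02835
  Promotions: 0.1 × 0.02 = 0.002
  Newsletters: 0.14 × 0.264 = 0.03696
Total = 0.08491.
P(Social | evidence) = 0.02835 / 0.08491 ≈ 0.3339.

0.3339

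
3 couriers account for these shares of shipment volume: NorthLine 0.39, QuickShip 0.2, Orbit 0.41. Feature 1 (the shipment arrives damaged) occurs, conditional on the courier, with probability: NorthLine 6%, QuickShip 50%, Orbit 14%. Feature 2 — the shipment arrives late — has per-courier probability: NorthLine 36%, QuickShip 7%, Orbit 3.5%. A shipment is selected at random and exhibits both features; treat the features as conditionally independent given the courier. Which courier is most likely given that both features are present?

Prior × likelihood for each hypothesis:
  NorthLine: 0.39 × 0.06 × 0.36 = 0.008424
  QuickShip: 0.2 × 0.5 × 0.07 = 0.007
  Orbit: 0.41 × 0.14 × 0.035 = 0.002009
Total = 0.017433.
Largest term belongs to NorthLine, so NorthLine is most probable.

NorthLine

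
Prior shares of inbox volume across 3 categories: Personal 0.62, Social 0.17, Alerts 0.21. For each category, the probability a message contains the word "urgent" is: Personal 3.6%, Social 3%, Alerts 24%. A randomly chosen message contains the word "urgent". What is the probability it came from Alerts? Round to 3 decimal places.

Unnormalized posteriors (prior × likelihood):
  Personal: 0.62 × 0.036 = 0.02232
  Social: 0.17 × 0.03 = 0.0051
  Alerts: 0.21 × 0.24 = 0.0504
Normalizing constant = 0.07782.
P(Alerts | evidence) = 0.0504 / 0.07782 ≈ 0.648.

0.648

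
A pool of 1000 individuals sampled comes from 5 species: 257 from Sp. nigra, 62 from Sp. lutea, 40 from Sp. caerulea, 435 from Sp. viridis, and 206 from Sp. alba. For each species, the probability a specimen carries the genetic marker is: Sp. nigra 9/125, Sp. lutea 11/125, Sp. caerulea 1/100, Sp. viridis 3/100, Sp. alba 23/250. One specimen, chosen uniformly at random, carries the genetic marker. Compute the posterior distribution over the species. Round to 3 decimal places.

Sp. nigra 0.328, Sp. lutea 0.097, Sp. caerulea 0.007, Sp. viridis 0.232, Sp. alba 0.336

Prior × likelihood for each hypothesis:
  Sp. nigra: 0.257 × 0.072 = 0.018504
  Sp. lutea: 0.062 × 0.088 = 0.005456
  Sp. caerulea: 0.04 × 0.01 = 0.0004
  Sp. viridis: 0.435 × 0.03 = 0.01305
  Sp. alba: 0.206 × 0.092 = 0.018952
Sum = 0.056362.
P(Sp. nigra | marker) = 0.018504/0.056362 ≈ 0.328
P(Sp. lutea | marker) = 0.005456/0.056362 ≈ 0.097
P(Sp. caerulea | marker) = 0.0004/0.056362 ≈ 0.007
P(Sp. viridis | marker) = 0.01305/0.056362 ≈ 0.232
P(Sp. alba | marker) = 0.018952/0.056362 ≈ 0.336
(Check: 0.328+0.097+0.007+0.232+0.336 = 1.000.)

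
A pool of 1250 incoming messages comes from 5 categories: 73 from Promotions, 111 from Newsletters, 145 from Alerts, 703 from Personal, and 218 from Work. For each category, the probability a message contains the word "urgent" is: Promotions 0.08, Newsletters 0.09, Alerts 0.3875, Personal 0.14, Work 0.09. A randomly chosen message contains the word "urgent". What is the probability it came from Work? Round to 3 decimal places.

0.103

By Bayes' rule, posterior ∝ prior × likelihood:
  Promotions: 0.0584 × 0.08 = 0.004672
  Newsletters: 0.0888 × 0.09 = 0.007992
  Alerts: 0.116 × 0.3875 = 0.04495
  Personal: 0.5624 × 0.14 = 0.078736
  Work: 0.1744 × 0.09 = 0.015696
Total = 0.152046.
P(Work | evidence) = 0.015696 / 0.152046 ≈ 0.103.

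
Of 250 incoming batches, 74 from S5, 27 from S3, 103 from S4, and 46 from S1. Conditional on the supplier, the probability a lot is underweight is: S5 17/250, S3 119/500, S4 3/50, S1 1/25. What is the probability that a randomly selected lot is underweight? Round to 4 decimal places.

0.0779

Prior × likelihood for each hypothesis:
  S5: 0.296 × 0.068 = 0.020128
  S3: 0.108 × 0.238 = 0.025704
  S4: 0.412 × 0.06 = 0.02472
  S1: 0.184 × 0.04 = 0.00736
P(underweight) = 0.020128 + 0.025704 + 0.02472 + 0.00736 = 0.077912 → 0.0779.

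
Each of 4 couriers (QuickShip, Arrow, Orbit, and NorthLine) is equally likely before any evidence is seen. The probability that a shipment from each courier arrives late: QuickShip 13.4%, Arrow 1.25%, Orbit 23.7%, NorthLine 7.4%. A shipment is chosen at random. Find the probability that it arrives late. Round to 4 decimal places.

0.1144

With a uniform prior (1/4 each), posterior ∝ likelihood:
  QuickShip: 0.134
  Arrow: 0.0125
  Orbit: 0.237
  NorthLine: 0.074
P(late) = (1/4) × (0.134 + 0.0125 + 0.237 + 0.074) = 0.4575/4 ≈ 0.1144.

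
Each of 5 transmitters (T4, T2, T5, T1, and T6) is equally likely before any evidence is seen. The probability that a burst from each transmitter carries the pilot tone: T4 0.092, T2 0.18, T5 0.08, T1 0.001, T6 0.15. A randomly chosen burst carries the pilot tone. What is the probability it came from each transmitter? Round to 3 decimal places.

T4 0.183, T2 0.358, T5 0.159, T1 0.002, T6 0.298

With a uniform prior (1/5 each), posterior ∝ likelihood:
  T4: 0.092
  T2: 0.18
  T5: 0.08
  T1: 0.001
  T6: 0.15
Sum = 0.503.
P(T4 | pilot) = 0.092/0.503 ≈ 0.183
P(T2 | pilot) = 0.18/0.503 ≈ 0.358
P(T5 | pilot) = 0.08/0.503 ≈ 0.159
P(T1 | pilot) = 0.001/0.503 ≈ 0.002
P(T6 | pilot) = 0.15/0.503 ≈ 0.298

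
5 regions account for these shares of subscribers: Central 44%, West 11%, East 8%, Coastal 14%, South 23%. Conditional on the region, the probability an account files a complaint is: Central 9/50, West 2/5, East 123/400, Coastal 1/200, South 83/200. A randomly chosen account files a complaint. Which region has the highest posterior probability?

South

By Bayes' rule, posterior ∝ prior × likelihood:
  Central: 0.44 × 0.18 = 0.0792
  West: 0.11 × 0.4 = 0.044
  East: 0.08 × 0.3075 = 0.0246
  Coastal: 0.14 × 0.005 = 0.0007
  South: 0.23 × 0.415 = 0.09545
Total = 0.24395.
Largest term belongs to South, so South is most probable.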